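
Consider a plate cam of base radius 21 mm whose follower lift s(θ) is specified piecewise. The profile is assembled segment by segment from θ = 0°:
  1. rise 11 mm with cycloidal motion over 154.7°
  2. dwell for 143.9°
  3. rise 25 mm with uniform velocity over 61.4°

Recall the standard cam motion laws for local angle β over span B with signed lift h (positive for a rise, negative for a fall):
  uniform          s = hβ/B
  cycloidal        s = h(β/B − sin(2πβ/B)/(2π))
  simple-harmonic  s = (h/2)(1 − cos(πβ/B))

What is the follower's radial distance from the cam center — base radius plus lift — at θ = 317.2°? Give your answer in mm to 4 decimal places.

seg 1 [0°–154.7°] cycloidal, h=11: full span → s += 11 → s = 11.0000
seg 2 [154.7°–298.6°] dwell: s stays 11.0000
seg 3 [298.6°–360°] uniform, h=25: θ=317.2° here. β=18.6, B=61.4. 25·18.6/61.4 = 7.5733 → s = 18.5733
radial distance = base radius + s = 21 + 18.5733 = 39.5733

39.5733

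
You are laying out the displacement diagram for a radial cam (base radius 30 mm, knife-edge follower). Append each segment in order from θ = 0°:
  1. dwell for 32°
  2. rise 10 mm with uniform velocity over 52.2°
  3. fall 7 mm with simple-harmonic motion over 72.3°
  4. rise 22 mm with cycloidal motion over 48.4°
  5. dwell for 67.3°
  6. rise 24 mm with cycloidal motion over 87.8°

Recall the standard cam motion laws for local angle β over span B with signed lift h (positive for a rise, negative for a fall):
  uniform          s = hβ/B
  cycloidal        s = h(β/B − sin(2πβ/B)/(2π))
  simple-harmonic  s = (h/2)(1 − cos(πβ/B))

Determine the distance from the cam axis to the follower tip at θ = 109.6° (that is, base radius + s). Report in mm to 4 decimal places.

seg 1 [0°–32°] dwell: s stays 0.0000
seg 2 [32°–84.2°] uniform, h=10: full span → s += 10 → s = 10.0000
seg 3 [84.2°–156.5°] simple-harmonic, h=-7: θ=109.6° here. β=25.4, B=72.3. -7/2·(1 − cos(π·0.3513)) = -1.9239 → s = 8.0761
radial distance = base radius + s = 30 + 8.0761 = 38.0761

38.0761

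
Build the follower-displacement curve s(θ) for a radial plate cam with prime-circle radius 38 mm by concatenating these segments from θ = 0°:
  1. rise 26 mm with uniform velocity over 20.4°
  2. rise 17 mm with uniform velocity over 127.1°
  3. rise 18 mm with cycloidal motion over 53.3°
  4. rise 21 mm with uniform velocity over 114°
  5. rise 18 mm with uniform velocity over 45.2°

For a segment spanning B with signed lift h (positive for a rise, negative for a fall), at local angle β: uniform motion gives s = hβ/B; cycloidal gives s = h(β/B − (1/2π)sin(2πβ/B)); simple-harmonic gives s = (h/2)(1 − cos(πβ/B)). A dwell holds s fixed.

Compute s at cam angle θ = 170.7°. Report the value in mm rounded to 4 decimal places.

seg 1 [0°–20.4°] uniform, h=26: full span → s += 26 → s = 26.0000
seg 2 [20.4°–147.5°] uniform, h=17: full span → s += 17 → s = 43.0000
seg 3 [147.5°–200.8°] cycloidal, h=18: θ=170.7° here. β=23.2, B=53.3. 18·(0.4353 − sin(2π·0.4353)/(2π)) = 6.7016 → s = 49.7016

49.7016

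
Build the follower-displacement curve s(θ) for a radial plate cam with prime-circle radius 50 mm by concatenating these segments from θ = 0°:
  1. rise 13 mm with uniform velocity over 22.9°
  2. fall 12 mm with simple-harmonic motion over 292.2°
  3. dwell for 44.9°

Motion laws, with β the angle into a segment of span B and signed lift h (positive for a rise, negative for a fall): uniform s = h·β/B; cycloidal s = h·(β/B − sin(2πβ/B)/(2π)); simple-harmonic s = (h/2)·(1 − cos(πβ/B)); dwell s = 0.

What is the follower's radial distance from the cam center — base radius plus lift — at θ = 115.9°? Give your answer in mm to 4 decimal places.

seg 1 [0°–22.9°] uniform, h=13: full span → s += 13 → s = 13.0000
seg 2 [22.9°–315.1°] simple-harmonic, h=-12: θ=115.9° here. β=93, B=292.2. -12/2·(1 − cos(π·0.3183)) = -2.7576 → s = 10.2424
radial distance = base radius + s = 50 + 10.2424 = 60.2424

60.2424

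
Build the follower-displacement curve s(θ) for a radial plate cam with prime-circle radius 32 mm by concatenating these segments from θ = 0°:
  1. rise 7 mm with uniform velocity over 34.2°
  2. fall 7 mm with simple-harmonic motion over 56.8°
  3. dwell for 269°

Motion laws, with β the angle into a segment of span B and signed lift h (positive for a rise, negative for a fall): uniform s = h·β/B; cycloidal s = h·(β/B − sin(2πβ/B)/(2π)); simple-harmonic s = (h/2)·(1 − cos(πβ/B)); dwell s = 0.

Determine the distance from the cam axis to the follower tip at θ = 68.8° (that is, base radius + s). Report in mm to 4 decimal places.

seg 1 [0°–34.2°] uniform, h=7: full span → s += 7 → s = 7.0000
seg 2 [34.2°–91°] simple-harmonic, h=-7: θ=68.8° here. β=34.6, B=56.8. -7/2·(1 − cos(π·0.6092)) = -4.6768 → s = 2.3232
radial distance = base radius + s = 32 + 2.3232 = 34.3232

34.3232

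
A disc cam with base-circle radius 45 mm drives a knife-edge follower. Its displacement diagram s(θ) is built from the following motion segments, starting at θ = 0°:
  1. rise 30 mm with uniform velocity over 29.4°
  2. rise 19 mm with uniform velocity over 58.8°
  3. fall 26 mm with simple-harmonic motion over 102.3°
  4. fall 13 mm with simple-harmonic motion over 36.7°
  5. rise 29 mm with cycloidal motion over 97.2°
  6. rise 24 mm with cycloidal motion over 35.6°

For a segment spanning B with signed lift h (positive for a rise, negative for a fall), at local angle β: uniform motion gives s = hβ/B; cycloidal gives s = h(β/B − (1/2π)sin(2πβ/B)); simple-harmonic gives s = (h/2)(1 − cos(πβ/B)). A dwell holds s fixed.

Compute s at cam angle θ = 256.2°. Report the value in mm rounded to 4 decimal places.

seg 1 [0°–29.4°] uniform, h=30: full span → s += 30 → s = 30.0000
seg 2 [29.4°–88.2°] uniform, h=19: full span → s += 19 → s = 49.0000
seg 3 [88.2°–190.5°] simple-harmonic, h=-26: full span → s += -26 → s = 23.0000
seg 4 [190.5°–227.2°] simple-harmonic, h=-13: full span → s += -13 → s = 10.0000
seg 5 [227.2°–324.4°] cycloidal, h=29: θ=256.2° here. β=29, B=97.2. 29·(0.2984 − sin(2π·0.2984)/(2π)) = 4.2482 → s = 14.2482

14.2482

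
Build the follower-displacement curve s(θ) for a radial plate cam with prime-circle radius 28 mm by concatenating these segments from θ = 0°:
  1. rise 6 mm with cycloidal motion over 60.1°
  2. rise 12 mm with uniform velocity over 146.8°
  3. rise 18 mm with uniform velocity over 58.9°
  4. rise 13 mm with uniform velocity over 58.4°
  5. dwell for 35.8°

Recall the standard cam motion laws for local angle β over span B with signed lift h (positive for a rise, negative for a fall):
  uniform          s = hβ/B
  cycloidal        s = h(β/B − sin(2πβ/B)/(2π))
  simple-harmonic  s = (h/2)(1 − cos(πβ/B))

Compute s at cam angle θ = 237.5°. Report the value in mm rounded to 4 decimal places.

seg 1 [0°–60.1°] cycloidal, h=6: full span → s += 6 → s = 6.0000
seg 2 [60.1°–206.9°] uniform, h=12: full span → s += 12 → s = 18.0000
seg 3 [206.9°–265.8°] uniform, h=18: θ=237.5° here. β=30.6, B=58.9. 18·30.6/58.9 = 9.3514 → s = 27.3514

27.3514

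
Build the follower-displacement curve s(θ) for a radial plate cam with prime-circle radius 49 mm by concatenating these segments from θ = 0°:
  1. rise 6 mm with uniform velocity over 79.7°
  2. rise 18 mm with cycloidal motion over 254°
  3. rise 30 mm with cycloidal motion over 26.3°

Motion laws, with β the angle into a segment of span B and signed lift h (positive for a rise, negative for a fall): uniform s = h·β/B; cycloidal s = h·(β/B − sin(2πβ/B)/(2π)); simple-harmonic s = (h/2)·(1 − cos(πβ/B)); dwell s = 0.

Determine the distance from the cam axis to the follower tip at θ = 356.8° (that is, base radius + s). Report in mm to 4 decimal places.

seg 1 [0°–79.7°] uniform, h=6: full span → s += 6 → s = 6.0000
seg 2 [79.7°–333.7°] cycloidal, h=18: full span → s += 18 → s = 24.0000
seg 3 [333.7°–360°] cycloidal, h=30: θ=356.8° here. β=23.1, B=26.3. 30·(0.8783 − sin(2π·0.8783)/(2π)) = 29.6547 → s = 53.6547
radial distance = base radius + s = 49 + 53.6547 = 102.6547

102.6547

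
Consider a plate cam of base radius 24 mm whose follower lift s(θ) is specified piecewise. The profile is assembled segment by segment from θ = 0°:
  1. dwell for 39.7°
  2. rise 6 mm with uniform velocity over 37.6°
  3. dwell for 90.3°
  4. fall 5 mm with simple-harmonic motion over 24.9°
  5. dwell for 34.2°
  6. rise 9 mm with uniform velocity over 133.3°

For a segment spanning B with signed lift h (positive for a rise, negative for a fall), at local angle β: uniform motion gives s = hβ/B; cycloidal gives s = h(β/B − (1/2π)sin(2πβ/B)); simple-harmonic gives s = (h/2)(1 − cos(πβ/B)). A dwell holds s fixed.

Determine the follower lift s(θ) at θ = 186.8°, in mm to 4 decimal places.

seg 1 [0°–39.7°] dwell: s stays 0.0000
seg 2 [39.7°–77.3°] uniform, h=6: full span → s += 6 → s = 6.0000
seg 3 [77.3°–167.6°] dwell: s stays 6.0000
seg 4 [167.6°–192.5°] simple-harmonic, h=-5: θ=186.8° here. β=19.2, B=24.9. -5/2·(1 − cos(π·0.7711)) = -4.3809 → s = 1.6191

1.6191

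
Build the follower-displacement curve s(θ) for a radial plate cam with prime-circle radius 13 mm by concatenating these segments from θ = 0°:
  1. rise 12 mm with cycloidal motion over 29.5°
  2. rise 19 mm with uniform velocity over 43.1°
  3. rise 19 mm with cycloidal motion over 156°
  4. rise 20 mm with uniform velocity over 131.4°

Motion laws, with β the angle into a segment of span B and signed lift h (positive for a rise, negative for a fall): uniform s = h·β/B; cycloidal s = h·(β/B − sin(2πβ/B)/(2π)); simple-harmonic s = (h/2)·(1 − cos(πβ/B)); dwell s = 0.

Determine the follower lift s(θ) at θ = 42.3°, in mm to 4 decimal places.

seg 1 [0°–29.5°] cycloidal, h=12: full span → s += 12 → s = 12.0000
seg 2 [29.5°–72.6°] uniform, h=19: θ=42.3° here. β=12.8, B=43.1. 19·12.8/43.1 = 5.6427 → s = 17.6427

17.6427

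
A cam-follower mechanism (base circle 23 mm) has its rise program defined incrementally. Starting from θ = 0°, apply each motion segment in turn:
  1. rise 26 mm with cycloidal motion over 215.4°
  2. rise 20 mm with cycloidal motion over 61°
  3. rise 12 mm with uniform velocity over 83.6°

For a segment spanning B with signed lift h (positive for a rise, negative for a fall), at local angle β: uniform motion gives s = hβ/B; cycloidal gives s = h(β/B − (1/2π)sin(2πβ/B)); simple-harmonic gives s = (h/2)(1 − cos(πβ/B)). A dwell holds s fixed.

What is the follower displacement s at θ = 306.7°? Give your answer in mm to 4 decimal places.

seg 1 [0°–215.4°] cycloidal, h=26: full span → s += 26 → s = 26.0000
seg 2 [215.4°–276.4°] cycloidal, h=20: full span → s += 20 → s = 46.0000
seg 3 [276.4°–360°] uniform, h=12: θ=306.7° here. β=30.3, B=83.6. 12·30.3/83.6 = 4.3493 → s = 50.3493

50.3493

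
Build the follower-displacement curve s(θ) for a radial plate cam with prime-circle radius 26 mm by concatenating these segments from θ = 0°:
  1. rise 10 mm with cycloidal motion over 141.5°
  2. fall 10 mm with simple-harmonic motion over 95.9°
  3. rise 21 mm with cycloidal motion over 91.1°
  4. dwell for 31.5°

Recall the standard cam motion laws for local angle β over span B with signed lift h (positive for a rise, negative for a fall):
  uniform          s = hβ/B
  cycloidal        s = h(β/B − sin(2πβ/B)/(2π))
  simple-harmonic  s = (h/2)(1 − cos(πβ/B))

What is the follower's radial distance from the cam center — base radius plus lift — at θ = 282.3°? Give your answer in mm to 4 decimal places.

seg 1 [0°–141.5°] cycloidal, h=10: full span → s += 10 → s = 10.0000
seg 2 [141.5°–237.4°] simple-harmonic, h=-10: full span → s += -10 → s = 0.0000
seg 3 [237.4°–328.5°] cycloidal, h=21: θ=282.3° here. β=44.9, B=91.1. 21·(0.4929 − sin(2π·0.4929)/(2π)) = 10.2004 → s = 10.2004
radial distance = base radius + s = 26 + 10.2004 = 36.2004

36.2004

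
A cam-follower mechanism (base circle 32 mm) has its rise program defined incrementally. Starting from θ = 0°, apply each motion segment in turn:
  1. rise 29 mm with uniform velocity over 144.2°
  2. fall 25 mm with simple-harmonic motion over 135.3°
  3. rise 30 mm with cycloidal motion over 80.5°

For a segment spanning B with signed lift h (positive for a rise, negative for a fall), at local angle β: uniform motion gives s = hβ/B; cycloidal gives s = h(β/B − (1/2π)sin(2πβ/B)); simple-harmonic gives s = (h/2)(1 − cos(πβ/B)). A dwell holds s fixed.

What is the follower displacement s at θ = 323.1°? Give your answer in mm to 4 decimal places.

seg 1 [0°–144.2°] uniform, h=29: full span → s += 29 → s = 29.0000
seg 2 [144.2°–279.5°] simple-harmonic, h=-25: full span → s += -25 → s = 4.0000
seg 3 [279.5°–360°] cycloidal, h=30: θ=323.1° here. β=43.6, B=80.5. 30·(0.5416 − sin(2π·0.5416)/(2π)) = 17.4827 → s = 21.4827

21.4827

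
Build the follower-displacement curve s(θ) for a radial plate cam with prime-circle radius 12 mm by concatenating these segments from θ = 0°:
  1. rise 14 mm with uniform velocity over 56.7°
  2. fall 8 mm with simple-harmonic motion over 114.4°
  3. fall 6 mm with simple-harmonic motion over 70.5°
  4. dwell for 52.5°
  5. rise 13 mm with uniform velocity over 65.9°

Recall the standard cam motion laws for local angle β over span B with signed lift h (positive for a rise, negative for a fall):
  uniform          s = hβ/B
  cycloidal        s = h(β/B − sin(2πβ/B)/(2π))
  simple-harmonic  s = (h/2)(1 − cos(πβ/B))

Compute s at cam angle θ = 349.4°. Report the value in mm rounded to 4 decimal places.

seg 1 [0°–56.7°] uniform, h=14: full span → s += 14 → s = 14.0000
seg 2 [56.7°–171.1°] simple-harmonic, h=-8: full span → s += -8 → s = 6.0000
seg 3 [171.1°–241.6°] simple-harmonic, h=-6: full span → s += -6 → s = 0.0000
seg 4 [241.6°–294.1°] dwell: s stays 0.0000
seg 5 [294.1°–360°] uniform, h=13: θ=349.4° here. β=55.3, B=65.9. 13·55.3/65.9 = 10.9090 → s = 10.9090

10.9090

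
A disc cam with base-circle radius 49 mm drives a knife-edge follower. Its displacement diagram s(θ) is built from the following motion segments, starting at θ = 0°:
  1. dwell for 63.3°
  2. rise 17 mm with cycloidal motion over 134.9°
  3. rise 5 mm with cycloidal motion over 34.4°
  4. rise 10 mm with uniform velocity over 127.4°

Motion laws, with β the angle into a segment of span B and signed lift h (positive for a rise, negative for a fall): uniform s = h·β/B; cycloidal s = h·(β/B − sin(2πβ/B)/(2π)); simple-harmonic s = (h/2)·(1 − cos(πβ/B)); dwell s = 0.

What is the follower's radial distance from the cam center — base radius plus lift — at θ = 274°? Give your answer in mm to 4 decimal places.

seg 1 [0°–63.3°] dwell: s stays 0.0000
seg 2 [63.3°–198.2°] cycloidal, h=17: full span → s += 17 → s = 17.0000
seg 3 [198.2°–232.6°] cycloidal, h=5: full span → s += 5 → s = 22.0000
seg 4 [232.6°–360°] uniform, h=10: θ=274° here. β=41.4, B=127.4. 10·41.4/127.4 = 3.2496 → s = 25.2496
radial distance = base radius + s = 49 + 25.2496 = 74.2496

74.2496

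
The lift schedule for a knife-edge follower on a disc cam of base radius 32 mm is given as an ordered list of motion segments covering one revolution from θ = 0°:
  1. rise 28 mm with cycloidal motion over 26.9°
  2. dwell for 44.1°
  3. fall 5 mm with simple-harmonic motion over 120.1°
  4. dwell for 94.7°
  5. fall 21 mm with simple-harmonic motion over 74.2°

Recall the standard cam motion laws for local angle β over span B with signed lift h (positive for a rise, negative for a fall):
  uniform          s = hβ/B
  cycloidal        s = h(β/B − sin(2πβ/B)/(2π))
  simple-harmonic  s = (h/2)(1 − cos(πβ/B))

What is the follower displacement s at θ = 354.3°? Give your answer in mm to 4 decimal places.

seg 1 [0°–26.9°] cycloidal, h=28: full span → s += 28 → s = 28.0000
seg 2 [26.9°–71°] dwell: s stays 28.0000
seg 3 [71°–191.1°] simple-harmonic, h=-5: full span → s += -5 → s = 23.0000
seg 4 [191.1°–285.8°] dwell: s stays 23.0000
seg 5 [285.8°–360°] simple-harmonic, h=-21: θ=354.3° here. β=68.5, B=74.2. -21/2·(1 − cos(π·0.9232)) = -20.6957 → s = 2.3043

2.3043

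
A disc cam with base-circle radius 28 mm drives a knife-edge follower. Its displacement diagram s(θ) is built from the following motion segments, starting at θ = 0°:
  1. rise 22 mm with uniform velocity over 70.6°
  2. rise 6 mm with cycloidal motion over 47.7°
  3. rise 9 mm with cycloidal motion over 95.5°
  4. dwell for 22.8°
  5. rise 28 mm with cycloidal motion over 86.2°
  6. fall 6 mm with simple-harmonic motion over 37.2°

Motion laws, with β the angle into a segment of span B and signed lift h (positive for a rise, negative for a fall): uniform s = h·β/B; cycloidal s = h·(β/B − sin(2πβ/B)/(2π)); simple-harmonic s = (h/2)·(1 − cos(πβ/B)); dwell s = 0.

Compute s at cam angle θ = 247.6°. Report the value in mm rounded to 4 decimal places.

seg 1 [0°–70.6°] uniform, h=22: full span → s += 22 → s = 22.0000
seg 2 [70.6°–118.3°] cycloidal, h=6: full span → s += 6 → s = 28.0000
seg 3 [118.3°–213.8°] cycloidal, h=9: full span → s += 9 → s = 37.0000
seg 4 [213.8°–236.6°] dwell: s stays 37.0000
seg 5 [236.6°–322.8°] cycloidal, h=28: θ=247.6° here. β=11, B=86.2. 28·(0.1276 − sin(2π·0.1276)/(2π)) = 0.3707 → s = 37.3707

37.3707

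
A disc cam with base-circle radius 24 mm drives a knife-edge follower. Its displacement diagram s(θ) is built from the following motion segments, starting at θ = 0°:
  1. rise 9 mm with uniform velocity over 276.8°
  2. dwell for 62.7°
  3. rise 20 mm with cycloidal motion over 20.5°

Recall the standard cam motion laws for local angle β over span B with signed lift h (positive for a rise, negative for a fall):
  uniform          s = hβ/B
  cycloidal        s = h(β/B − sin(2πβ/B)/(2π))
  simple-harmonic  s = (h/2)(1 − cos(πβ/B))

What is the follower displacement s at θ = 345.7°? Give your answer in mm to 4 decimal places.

seg 1 [0°–276.8°] uniform, h=9: full span → s += 9 → s = 9.0000
seg 2 [276.8°–339.5°] dwell: s stays 9.0000
seg 3 [339.5°–360°] cycloidal, h=20: θ=345.7° here. β=6.2, B=20.5. 20·(0.3024 − sin(2π·0.3024)/(2π)) = 3.0369 → s = 12.0369

12.0369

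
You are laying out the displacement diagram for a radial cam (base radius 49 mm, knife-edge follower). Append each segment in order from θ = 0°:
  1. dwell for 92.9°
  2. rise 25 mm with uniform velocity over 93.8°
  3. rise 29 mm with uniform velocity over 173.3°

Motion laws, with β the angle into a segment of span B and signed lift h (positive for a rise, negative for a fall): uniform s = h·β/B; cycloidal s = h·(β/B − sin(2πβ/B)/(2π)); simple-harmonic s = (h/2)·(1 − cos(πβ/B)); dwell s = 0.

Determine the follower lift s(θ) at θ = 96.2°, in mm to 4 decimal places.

seg 1 [0°–92.9°] dwell: s stays 0.0000
seg 2 [92.9°–186.7°] uniform, h=25: θ=96.2° here. β=3.3, B=93.8. 25·3.3/93.8 = 0.8795 → s = 0.8795

0.8795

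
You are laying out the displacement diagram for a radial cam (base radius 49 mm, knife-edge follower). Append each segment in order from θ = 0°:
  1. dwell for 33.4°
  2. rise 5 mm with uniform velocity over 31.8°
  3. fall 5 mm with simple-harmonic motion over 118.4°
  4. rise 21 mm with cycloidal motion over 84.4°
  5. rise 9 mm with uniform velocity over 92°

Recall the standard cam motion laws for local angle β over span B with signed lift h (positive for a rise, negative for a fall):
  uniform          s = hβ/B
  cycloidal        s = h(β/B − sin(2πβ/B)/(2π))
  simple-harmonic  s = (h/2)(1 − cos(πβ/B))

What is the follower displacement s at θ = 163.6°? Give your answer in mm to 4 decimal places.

seg 1 [0°–33.4°] dwell: s stays 0.0000
seg 2 [33.4°–65.2°] uniform, h=5: full span → s += 5 → s = 5.0000
seg 3 [65.2°–183.6°] simple-harmonic, h=-5: θ=163.6° here. β=98.4, B=118.4. -5/2·(1 − cos(π·0.8311)) = -4.6562 → s = 0.3438

0.3438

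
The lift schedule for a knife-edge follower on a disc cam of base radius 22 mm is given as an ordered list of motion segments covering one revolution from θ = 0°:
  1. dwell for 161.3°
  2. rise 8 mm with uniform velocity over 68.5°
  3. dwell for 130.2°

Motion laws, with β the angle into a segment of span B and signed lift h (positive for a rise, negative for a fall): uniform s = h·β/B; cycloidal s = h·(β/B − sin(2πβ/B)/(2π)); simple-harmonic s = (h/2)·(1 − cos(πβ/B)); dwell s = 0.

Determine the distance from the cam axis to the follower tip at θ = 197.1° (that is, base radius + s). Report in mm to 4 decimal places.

seg 1 [0°–161.3°] dwell: s stays 0.0000
seg 2 [161.3°–229.8°] uniform, h=8: θ=197.1° here. β=35.8, B=68.5. 8·35.8/68.5 = 4.1810 → s = 4.1810
radial distance = base radius + s = 22 + 4.1810 = 26.1810

26.1810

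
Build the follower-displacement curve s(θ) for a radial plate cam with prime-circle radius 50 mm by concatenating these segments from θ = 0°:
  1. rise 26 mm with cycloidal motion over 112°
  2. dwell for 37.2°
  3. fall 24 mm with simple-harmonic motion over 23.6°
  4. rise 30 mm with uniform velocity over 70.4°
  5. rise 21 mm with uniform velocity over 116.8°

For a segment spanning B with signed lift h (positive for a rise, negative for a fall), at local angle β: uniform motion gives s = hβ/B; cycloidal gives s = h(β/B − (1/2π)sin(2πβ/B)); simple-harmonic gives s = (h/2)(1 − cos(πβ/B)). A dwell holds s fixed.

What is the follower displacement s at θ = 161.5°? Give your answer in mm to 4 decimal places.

seg 1 [0°–112°] cycloidal, h=26: full span → s += 26 → s = 26.0000
seg 2 [112°–149.2°] dwell: s stays 26.0000
seg 3 [149.2°–172.8°] simple-harmonic, h=-24: θ=161.5° here. β=12.3, B=23.6. -24/2·(1 − cos(π·0.5212)) = -12.7981 → s = 13.2019

13.2019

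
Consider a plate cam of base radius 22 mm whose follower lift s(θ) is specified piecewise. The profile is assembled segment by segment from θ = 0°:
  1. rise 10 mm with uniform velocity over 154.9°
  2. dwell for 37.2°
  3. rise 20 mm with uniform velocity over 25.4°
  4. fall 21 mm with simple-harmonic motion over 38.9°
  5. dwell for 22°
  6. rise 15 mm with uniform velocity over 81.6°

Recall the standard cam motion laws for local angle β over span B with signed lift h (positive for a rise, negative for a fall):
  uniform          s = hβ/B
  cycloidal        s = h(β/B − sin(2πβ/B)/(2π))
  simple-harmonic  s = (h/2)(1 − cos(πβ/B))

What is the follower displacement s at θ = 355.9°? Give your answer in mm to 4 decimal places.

seg 1 [0°–154.9°] uniform, h=10: full span → s += 10 → s = 10.0000
seg 2 [154.9°–192.1°] dwell: s stays 10.0000
seg 3 [192.1°–217.5°] uniform, h=20: full span → s += 20 → s = 30.0000
seg 4 [217.5°–256.4°] simple-harmonic, h=-21: full span → s += -21 → s = 9.0000
seg 5 [256.4°–278.4°] dwell: s stays 9.0000
seg 6 [278.4°–360°] uniform, h=15: θ=355.9° here. β=77.5, B=81.6. 15·77.5/81.6 = 14.2463 → s = 23.2463

23.2463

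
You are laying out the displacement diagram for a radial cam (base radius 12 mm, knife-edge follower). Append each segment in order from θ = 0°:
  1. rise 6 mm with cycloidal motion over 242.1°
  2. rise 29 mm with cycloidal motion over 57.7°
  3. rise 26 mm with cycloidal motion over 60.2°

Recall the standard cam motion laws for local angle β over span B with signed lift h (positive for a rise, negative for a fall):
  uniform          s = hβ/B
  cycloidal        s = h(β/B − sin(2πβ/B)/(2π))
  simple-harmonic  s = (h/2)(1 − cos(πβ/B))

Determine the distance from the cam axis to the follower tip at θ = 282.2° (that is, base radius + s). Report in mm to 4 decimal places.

seg 1 [0°–242.1°] cycloidal, h=6: full span → s += 6 → s = 6.0000
seg 2 [242.1°–299.8°] cycloidal, h=29: θ=282.2° here. β=40.1, B=57.7. 29·(0.6950 − sin(2π·0.6950)/(2π)) = 24.4966 → s = 30.4966
radial distance = base radius + s = 12 + 30.4966 = 42.4966

42.4966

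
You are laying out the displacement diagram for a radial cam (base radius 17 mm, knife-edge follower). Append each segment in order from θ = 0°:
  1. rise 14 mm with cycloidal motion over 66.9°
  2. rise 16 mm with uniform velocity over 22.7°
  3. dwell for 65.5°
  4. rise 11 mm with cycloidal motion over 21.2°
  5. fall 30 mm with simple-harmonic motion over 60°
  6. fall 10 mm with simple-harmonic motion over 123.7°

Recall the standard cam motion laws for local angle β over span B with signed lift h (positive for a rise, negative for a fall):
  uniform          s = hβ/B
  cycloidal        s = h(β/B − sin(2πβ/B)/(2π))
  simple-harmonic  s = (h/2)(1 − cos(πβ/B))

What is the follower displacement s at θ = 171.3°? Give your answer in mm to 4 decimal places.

seg 1 [0°–66.9°] cycloidal, h=14: full span → s += 14 → s = 14.0000
seg 2 [66.9°–89.6°] uniform, h=16: full span → s += 16 → s = 30.0000
seg 3 [89.6°–155.1°] dwell: s stays 30.0000
seg 4 [155.1°–176.3°] cycloidal, h=11: θ=171.3° here. β=16.2, B=21.2. 11·(0.7642 − sin(2π·0.7642)/(2π)) = 10.1494 → s = 40.1494

40.1494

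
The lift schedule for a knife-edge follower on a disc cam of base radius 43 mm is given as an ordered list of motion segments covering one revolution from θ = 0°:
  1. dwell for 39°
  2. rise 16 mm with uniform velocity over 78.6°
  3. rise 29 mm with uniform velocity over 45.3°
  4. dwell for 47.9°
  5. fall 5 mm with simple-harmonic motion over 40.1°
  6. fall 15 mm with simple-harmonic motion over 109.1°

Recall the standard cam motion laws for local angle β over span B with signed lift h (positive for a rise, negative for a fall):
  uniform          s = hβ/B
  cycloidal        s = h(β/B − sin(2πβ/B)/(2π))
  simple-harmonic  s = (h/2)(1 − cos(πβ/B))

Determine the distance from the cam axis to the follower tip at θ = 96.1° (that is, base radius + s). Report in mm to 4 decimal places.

seg 1 [0°–39°] dwell: s stays 0.0000
seg 2 [39°–117.6°] uniform, h=16: θ=96.1° here. β=57.1, B=78.6. 16·57.1/78.6 = 11.6234 → s = 11.6234
radial distance = base radius + s = 43 + 11.6234 = 54.6234

54.6234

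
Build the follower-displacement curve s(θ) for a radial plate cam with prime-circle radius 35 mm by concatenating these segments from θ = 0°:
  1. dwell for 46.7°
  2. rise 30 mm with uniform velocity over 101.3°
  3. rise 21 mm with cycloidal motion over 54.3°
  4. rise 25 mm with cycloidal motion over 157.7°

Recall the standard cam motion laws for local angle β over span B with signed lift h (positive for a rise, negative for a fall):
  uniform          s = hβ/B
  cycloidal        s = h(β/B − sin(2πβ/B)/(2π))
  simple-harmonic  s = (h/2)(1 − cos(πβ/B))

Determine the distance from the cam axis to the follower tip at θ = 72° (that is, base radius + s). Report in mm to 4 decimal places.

seg 1 [0°–46.7°] dwell: s stays 0.0000
seg 2 [46.7°–148°] uniform, h=30: θ=72° here. β=25.3, B=101.3. 30·25.3/101.3 = 7.4926 → s = 7.4926
radial distance = base radius + s = 35 + 7.4926 = 42.4926

42.4926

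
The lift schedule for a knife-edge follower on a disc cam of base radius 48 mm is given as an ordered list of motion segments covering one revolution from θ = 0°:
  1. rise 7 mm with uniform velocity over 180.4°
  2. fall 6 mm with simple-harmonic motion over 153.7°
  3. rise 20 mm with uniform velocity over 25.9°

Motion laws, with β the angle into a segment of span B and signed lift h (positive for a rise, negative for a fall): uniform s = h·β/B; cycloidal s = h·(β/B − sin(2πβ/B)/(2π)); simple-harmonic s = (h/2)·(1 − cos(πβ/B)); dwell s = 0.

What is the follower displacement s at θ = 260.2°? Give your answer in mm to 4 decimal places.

seg 1 [0°–180.4°] uniform, h=7: full span → s += 7 → s = 7.0000
seg 2 [180.4°–334.1°] simple-harmonic, h=-6: θ=260.2° here. β=79.8, B=153.7. -6/2·(1 − cos(π·0.5192)) = -3.1808 → s = 3.8192

3.8192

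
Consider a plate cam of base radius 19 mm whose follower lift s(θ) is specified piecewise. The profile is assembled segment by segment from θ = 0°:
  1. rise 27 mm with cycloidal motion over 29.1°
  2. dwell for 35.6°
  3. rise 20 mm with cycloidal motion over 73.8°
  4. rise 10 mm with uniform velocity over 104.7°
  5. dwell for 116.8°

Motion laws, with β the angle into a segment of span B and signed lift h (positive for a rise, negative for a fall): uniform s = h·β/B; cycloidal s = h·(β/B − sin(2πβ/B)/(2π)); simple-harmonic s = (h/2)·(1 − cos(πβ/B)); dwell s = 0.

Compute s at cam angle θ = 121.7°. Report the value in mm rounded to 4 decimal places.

seg 1 [0°–29.1°] cycloidal, h=27: full span → s += 27 → s = 27.0000
seg 2 [29.1°–64.7°] dwell: s stays 27.0000
seg 3 [64.7°–138.5°] cycloidal, h=20: θ=121.7° here. β=57, B=73.8. 20·(0.7724 − sin(2π·0.7724)/(2π)) = 18.5989 → s = 45.5989

45.5989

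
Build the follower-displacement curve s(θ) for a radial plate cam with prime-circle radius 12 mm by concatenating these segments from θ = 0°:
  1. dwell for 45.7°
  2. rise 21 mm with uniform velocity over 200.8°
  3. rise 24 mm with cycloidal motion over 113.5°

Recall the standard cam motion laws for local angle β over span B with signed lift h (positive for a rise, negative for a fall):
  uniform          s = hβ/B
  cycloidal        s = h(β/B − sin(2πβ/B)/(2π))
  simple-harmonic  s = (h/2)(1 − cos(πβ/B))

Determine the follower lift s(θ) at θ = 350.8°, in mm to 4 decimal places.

seg 1 [0°–45.7°] dwell: s stays 0.0000
seg 2 [45.7°–246.5°] uniform, h=21: full span → s += 21 → s = 21.0000
seg 3 [246.5°–360°] cycloidal, h=24: θ=350.8° here. β=104.3, B=113.5. 24·(0.9189 − sin(2π·0.9189)/(2π)) = 23.9170 → s = 44.9170

44.9170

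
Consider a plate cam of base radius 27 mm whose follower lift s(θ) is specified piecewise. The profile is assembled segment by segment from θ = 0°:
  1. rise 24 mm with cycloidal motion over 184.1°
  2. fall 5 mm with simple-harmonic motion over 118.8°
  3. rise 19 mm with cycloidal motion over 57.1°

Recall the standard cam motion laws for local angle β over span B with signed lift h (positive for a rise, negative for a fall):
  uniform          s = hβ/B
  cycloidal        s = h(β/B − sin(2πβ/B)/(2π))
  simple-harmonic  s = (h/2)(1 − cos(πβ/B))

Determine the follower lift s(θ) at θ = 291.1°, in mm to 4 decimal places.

seg 1 [0°–184.1°] cycloidal, h=24: full span → s += 24 → s = 24.0000
seg 2 [184.1°–302.9°] simple-harmonic, h=-5: θ=291.1° here. β=107, B=118.8. -5/2·(1 − cos(π·0.9007)) = -4.8793 → s = 19.1207

19.1207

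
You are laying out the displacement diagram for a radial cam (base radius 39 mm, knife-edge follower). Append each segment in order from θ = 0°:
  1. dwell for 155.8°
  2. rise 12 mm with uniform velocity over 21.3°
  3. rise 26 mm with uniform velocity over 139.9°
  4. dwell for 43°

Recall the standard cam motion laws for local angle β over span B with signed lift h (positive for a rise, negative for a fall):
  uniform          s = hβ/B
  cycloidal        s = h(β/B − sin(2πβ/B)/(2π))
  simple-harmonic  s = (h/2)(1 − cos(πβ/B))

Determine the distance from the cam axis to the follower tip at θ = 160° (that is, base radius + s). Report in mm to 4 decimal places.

seg 1 [0°–155.8°] dwell: s stays 0.0000
seg 2 [155.8°–177.1°] uniform, h=12: θ=160° here. β=4.2, B=21.3. 12·4.2/21.3 = 2.3662 → s = 2.3662
radial distance = base radius + s = 39 + 2.3662 = 41.3662

41.3662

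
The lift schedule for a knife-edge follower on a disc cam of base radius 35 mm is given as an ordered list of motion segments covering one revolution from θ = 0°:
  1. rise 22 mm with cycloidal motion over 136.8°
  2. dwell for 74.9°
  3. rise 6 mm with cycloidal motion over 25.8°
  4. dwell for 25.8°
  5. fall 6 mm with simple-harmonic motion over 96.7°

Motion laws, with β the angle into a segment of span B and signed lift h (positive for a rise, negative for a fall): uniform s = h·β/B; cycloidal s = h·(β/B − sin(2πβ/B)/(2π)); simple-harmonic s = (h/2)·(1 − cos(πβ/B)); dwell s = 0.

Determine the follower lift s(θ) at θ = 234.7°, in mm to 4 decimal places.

seg 1 [0°–136.8°] cycloidal, h=22: full span → s += 22 → s = 22.0000
seg 2 [136.8°–211.7°] dwell: s stays 22.0000
seg 3 [211.7°–237.5°] cycloidal, h=6: θ=234.7° here. β=23, B=25.8. 6·(0.8915 − sin(2π·0.8915)/(2π)) = 5.9507 → s = 27.9507

27.9507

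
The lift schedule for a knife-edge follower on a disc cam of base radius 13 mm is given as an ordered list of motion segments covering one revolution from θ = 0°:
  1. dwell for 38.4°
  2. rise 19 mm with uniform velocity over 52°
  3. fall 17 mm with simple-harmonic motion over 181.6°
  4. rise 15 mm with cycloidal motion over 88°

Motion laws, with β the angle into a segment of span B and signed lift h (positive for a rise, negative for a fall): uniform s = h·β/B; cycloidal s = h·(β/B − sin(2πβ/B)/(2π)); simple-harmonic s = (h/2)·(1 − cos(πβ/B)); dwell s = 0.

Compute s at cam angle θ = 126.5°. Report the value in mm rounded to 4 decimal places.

seg 1 [0°–38.4°] dwell: s stays 0.0000
seg 2 [38.4°–90.4°] uniform, h=19: full span → s += 19 → s = 19.0000
seg 3 [90.4°–272°] simple-harmonic, h=-17: θ=126.5° here. β=36.1, B=181.6. -17/2·(1 − cos(π·0.1988)) = -1.6044 → s = 17.3956

17.3956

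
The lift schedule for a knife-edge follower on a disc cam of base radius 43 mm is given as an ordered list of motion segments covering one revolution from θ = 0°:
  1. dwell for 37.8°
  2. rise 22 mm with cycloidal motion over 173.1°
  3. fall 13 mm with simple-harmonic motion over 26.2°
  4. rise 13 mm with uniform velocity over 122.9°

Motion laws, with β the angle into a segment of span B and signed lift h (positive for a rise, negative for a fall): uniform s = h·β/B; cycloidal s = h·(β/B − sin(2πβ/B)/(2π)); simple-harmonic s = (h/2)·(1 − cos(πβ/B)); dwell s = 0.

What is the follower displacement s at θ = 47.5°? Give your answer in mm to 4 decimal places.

seg 1 [0°–37.8°] dwell: s stays 0.0000
seg 2 [37.8°–210.9°] cycloidal, h=22: θ=47.5° here. β=9.7, B=173.1. 22·(0.0560 − sin(2π·0.0560)/(2π)) = 0.0253 → s = 0.0253

0.0253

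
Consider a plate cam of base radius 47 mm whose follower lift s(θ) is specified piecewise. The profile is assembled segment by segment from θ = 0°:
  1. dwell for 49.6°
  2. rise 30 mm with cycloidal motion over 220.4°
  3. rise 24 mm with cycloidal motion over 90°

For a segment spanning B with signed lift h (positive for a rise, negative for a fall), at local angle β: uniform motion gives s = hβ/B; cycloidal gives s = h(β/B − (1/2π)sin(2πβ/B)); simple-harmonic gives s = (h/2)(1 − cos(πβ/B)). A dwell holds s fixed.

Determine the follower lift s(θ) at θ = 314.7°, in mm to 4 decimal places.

seg 1 [0°–49.6°] dwell: s stays 0.0000
seg 2 [49.6°–270°] cycloidal, h=30: full span → s += 30 → s = 30.0000
seg 3 [270°–360°] cycloidal, h=24: θ=314.7° here. β=44.7, B=90. 24·(0.4967 − sin(2π·0.4967)/(2π)) = 11.8400 → s = 41.8400

41.8400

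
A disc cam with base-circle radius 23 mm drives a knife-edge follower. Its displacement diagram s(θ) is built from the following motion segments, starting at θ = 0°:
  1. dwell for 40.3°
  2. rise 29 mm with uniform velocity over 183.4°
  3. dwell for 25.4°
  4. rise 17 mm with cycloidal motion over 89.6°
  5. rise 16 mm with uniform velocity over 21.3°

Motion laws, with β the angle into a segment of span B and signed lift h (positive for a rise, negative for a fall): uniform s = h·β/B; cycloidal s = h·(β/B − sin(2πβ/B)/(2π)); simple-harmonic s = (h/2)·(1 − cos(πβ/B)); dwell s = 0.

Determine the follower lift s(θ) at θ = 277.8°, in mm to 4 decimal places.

seg 1 [0°–40.3°] dwell: s stays 0.0000
seg 2 [40.3°–223.7°] uniform, h=29: full span → s += 29 → s = 29.0000
seg 3 [223.7°–249.1°] dwell: s stays 29.0000
seg 4 [249.1°–338.7°] cycloidal, h=17: θ=277.8° here. β=28.7, B=89.6. 17·(0.3203 − sin(2π·0.3203)/(2π)) = 2.9994 → s = 31.9994

31.9994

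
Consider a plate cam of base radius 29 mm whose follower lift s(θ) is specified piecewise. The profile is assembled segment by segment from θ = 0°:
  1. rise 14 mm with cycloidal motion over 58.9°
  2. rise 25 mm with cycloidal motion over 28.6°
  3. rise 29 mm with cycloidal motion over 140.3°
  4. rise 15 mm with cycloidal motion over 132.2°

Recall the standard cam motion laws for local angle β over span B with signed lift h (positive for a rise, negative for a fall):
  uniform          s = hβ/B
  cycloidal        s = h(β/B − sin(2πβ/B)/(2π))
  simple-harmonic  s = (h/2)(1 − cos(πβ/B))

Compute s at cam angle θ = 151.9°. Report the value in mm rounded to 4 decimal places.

seg 1 [0°–58.9°] cycloidal, h=14: full span → s += 14 → s = 14.0000
seg 2 [58.9°–87.5°] cycloidal, h=25: full span → s += 25 → s = 39.0000
seg 3 [87.5°–227.8°] cycloidal, h=29: θ=151.9° here. β=64.4, B=140.3. 29·(0.4590 − sin(2π·0.4590)/(2π)) = 12.1360 → s = 51.1360

51.1360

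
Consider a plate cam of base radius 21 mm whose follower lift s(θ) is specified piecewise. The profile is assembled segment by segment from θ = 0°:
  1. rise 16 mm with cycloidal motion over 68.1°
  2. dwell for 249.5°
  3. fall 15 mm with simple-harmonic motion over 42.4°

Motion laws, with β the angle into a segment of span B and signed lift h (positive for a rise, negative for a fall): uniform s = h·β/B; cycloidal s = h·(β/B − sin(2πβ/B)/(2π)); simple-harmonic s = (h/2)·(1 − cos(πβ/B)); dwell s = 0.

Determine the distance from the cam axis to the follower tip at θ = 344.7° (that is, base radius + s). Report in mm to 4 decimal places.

seg 1 [0°–68.1°] cycloidal, h=16: full span → s += 16 → s = 16.0000
seg 2 [68.1°–317.6°] dwell: s stays 16.0000
seg 3 [317.6°–360°] simple-harmonic, h=-15: θ=344.7° here. β=27.1, B=42.4. -15/2·(1 − cos(π·0.6392)) = -10.6752 → s = 5.3248
radial distance = base radius + s = 21 + 5.3248 = 26.3248

26.3248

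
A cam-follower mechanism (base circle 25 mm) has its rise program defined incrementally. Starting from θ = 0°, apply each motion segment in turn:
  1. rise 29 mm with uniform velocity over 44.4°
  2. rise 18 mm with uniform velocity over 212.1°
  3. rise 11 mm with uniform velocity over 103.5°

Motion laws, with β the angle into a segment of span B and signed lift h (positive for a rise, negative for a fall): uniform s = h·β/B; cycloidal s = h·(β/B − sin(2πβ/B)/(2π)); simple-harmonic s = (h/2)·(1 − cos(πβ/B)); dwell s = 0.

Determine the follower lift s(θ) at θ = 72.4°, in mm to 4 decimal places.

seg 1 [0°–44.4°] uniform, h=29: full span → s += 29 → s = 29.0000
seg 2 [44.4°–256.5°] uniform, h=18: θ=72.4° here. β=28, B=212.1. 18·28/212.1 = 2.3762 → s = 31.3762

31.3762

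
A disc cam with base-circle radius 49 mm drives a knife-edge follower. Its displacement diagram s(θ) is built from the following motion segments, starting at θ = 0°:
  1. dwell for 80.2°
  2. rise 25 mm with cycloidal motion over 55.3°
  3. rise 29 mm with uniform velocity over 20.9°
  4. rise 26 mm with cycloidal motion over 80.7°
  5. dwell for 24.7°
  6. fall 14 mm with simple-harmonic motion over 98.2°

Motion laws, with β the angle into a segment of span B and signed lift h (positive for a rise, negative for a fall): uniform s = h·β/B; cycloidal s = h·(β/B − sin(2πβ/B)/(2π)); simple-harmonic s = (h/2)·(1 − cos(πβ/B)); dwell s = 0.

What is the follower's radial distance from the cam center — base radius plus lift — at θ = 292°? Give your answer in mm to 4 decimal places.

seg 1 [0°–80.2°] dwell: s stays 0.0000
seg 2 [80.2°–135.5°] cycloidal, h=25: full span → s += 25 → s = 25.0000
seg 3 [135.5°–156.4°] uniform, h=29: full span → s += 29 → s = 54.0000
seg 4 [156.4°–237.1°] cycloidal, h=26: full span → s += 26 → s = 80.0000
seg 5 [237.1°–261.8°] dwell: s stays 80.0000
seg 6 [261.8°–360°] simple-harmonic, h=-14: θ=292° here. β=30.2, B=98.2. -14/2·(1 − cos(π·0.3075)) = -3.0207 → s = 76.9793
radial distance = base radius + s = 49 + 76.9793 = 125.9793

125.9793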